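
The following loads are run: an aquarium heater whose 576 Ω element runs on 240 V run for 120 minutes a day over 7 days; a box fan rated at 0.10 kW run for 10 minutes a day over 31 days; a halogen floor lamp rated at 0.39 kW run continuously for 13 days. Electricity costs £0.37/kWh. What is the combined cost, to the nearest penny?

£45.73

aquarium heater: Power = V²/R = 240²/576 = 100 W = 0.1 kW
aquarium heater: Runtime = 120 min × 7 = 840 min = 14 h
aquarium heater: 0.1 kW × 14 h = 1.4 kWh
box fan: Runtime = 10 min × 31 = 310 min = 5.166666… h
box fan: 0.1 kW × 5.166666… h = 0.516666… kWh
halogen floor lamp: Runtime = 24 h × 13 = 312 h
halogen floor lamp: 0.39 kW × 312 h = 121.68 kWh
Total energy = 123.596666… kWh
Cost = 123.596666… × £0.37 = £45.73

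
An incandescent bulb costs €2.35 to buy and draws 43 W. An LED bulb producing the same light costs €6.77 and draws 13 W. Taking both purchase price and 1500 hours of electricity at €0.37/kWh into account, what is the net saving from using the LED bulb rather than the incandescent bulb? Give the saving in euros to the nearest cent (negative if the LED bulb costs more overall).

€12.23

incandescent bulb: €2.35 + (43/1000) kW × 1500 h × €0.37 = €2.35 + €23.865 = €26.215
LED bulb: €6.77 + (13/1000) kW × 1500 h × €0.37 = €6.77 + €7.215 = €13.985
Saving = €26.215 − €13.985 = €12.23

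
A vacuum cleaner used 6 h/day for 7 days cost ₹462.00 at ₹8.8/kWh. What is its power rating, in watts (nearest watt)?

1250 W

Energy = ₹462.00 ÷ ₹8.8/kWh = 52.5 kWh
Runtime = 6 h/day × 7 days = 42 h
Power = 52.5 kWh ÷ 42 h = 1.25 kW = 1250 W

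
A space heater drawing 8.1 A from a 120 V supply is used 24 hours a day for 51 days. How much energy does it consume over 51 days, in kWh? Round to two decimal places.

1189.73 kWh

Power = 8.1 A × 120 V = 972 W = 0.972 kW
Runtime = 24 h × 51 = 1224 h
Energy = 0.972 kW × 1224 h = 1189.728 kWh ≈ 1189.73 kWh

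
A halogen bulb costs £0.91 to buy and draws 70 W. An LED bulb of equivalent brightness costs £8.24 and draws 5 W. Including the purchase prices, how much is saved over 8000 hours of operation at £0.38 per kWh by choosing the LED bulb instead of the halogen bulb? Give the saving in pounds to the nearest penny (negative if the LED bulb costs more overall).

halogen bulb: £0.91 + (70/1000) kW × 8000 h × £0.38 = £0.91 + £212.8 = £213.71
LED bulb: £8.24 + (5/1000) kW × 8000 h × £0.38 = £8.24 + £15.2 = £23.44
Saving = £213.71 − £23.44 = £190.27

£190.27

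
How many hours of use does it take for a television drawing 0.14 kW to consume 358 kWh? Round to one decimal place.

Hours = 358 kWh ÷ 0.14 kW = 2557.1 h

2557.1 h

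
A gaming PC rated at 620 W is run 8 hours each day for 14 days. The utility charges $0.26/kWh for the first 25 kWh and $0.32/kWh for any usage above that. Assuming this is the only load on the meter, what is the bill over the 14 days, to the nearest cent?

Runtime = 8 h/day × 14 days = 112 h
Energy = 0.62 kW × 112 h = 69.44 kWh
Tier 1 (0–25 kWh): 25 × $0.26 = $6.5
Above 25 kWh: 44.44 × $0.32 = $14.2208
Bill = $20.72

$20.72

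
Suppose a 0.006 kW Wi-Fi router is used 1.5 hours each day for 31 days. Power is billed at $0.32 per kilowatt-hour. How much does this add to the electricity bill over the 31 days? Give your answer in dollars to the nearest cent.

Runtime = 1.5 h/day × 31 days = 46.5 h
Energy = 0.006 kW × 46.5 h = 0.279 kWh
Cost = 0.279 kWh × $0.32/kWh = $0.09

$0.09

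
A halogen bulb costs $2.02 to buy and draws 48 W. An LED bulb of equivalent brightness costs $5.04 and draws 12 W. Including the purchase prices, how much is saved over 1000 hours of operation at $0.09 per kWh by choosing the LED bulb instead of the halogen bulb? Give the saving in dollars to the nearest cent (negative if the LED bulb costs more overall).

$0.22

halogen bulb: $2.02 + (48/1000) kW × 1000 h × $0.09 = $2.02 + $4.32 = $6.34
LED bulb: $5.04 + (12/1000) kW × 1000 h × $0.09 = $5.04 + $1.08 = $6.12
Saving = $6.34 − $6.12 = $0.22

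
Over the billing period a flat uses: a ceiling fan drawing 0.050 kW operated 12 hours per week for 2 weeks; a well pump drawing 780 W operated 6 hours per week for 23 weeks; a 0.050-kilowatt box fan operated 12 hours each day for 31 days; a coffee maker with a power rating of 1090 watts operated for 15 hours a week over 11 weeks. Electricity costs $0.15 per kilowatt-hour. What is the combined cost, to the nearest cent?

ceiling fan: Runtime = 12 h/week × 2 weeks = 24 h
ceiling fan: 0.05 kW × 24 h = 1.2 kWh
well pump: Runtime = 6 h/week × 23 weeks = 138 h
well pump: 0.78 kW × 138 h = 107.64 kWh
box fan: Runtime = 12 h/day × 31 days = 372 h
box fan: 0.05 kW × 372 h = 18.6 kWh
coffee maker: Runtime = 15 h/week × 11 weeks = 165 h
coffee maker: 1.09 kW × 165 h = 179.85 kWh
Total energy = 307.29 kWh
Cost = 307.29 × $0.15 = $46.09

$46.09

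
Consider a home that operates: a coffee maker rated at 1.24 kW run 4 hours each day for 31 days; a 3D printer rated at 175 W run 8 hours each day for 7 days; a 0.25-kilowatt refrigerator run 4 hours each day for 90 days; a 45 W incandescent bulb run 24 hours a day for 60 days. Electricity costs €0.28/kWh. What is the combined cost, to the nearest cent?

coffee maker: Runtime = 4 h/day × 31 days = 124 h
coffee maker: 1.24 kW × 124 h = 153.76 kWh
3D printer: Runtime = 8 h/day × 7 days = 56 h
3D printer: 0.175 kW × 56 h = 9.8 kWh
refrigerator: Runtime = 4 h/day × 90 days = 360 h
refrigerator: 0.25 kW × 360 h = 90 kWh
incandescent bulb: Runtime = 24 h × 60 = 1440 h
incandescent bulb: 0.045 kW × 1440 h = 64.8 kWh
Total energy = 318.36 kWh
Cost = 318.36 × €0.28 = €89.14

€89.14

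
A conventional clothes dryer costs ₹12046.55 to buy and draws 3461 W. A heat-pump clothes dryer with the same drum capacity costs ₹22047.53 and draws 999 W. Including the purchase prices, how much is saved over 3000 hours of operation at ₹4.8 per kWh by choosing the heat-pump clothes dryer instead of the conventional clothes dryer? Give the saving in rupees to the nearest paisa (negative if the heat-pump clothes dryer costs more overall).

₹25451.82

conventional clothes dryer: ₹12046.55 + (3461/1000) kW × 3000 h × ₹4.8 = ₹12046.55 + ₹49838.4 = ₹61884.95
heat-pump clothes dryer: ₹22047.53 + (999/1000) kW × 3000 h × ₹4.8 = ₹22047.53 + ₹14385.6 = ₹36433.13
Saving = ₹61884.95 − ₹36433.13 = ₹25451.82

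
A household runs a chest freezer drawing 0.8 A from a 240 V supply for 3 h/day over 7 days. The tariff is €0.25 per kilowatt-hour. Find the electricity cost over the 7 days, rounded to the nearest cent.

Power = 0.8 A × 240 V = 192 W = 0.192 kW
Runtime = 3 h/day × 7 days = 21 h
Energy = 0.192 kW × 21 h = 4.032 kWh
Cost = 4.032 kWh × €0.25/kWh = €1.01

€1.01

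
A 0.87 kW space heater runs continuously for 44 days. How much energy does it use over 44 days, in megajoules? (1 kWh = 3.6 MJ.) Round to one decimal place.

3307.4 MJ

Runtime = 24 h × 44 = 1056 h
Energy = 0.87 kW × 1056 h = 918.72 kWh
= 918.72 × 3.6 MJ = 3307.4 MJ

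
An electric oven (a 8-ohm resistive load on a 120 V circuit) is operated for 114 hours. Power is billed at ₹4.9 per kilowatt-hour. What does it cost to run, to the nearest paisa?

Power = V²/R = 120²/8 = 1800 W = 1.8 kW
Energy = 1.8 kW × 114 h = 205.2 kWh
Cost = 205.2 kWh × ₹4.9/kWh = ₹1005.48

₹1005.48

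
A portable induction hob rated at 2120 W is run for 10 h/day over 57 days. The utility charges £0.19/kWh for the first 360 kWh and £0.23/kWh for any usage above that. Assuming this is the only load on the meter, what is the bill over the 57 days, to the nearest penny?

Runtime = 10 h/day × 57 days = 570 h
Energy = 2.12 kW × 570 h = 1208.4 kWh
Tier 1 (0–360 kWh): 360 × £0.19 = £68.4
Above 360 kWh: 848.4 × £0.23 = £195.132
Bill = £263.53

£263.53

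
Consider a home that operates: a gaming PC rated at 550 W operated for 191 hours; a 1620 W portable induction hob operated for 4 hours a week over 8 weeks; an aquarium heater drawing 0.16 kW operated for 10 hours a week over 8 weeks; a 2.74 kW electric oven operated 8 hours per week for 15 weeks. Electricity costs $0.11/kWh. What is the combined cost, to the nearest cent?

$54.83

gaming PC: 0.55 kW × 191 h = 105.05 kWh
portable induction hob: Runtime = 4 h/week × 8 weeks = 32 h
portable induction hob: 1.62 kW × 32 h = 51.84 kWh
aquarium heater: Runtime = 10 h/week × 8 weeks = 80 h
aquarium heater: 0.16 kW × 80 h = 12.8 kWh
electric oven: Runtime = 8 h/week × 15 weeks = 120 h
electric oven: 2.74 kW × 120 h = 328.8 kWh
Total energy = 498.49 kWh
Cost = 498.49 × $0.11 = $54.83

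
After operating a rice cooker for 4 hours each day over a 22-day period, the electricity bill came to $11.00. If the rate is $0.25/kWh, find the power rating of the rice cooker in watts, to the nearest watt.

500 W

Energy = $11.00 ÷ $0.25/kWh = 44 kWh
Runtime = 4 h/day × 22 days = 88 h
Power = 44 kWh ÷ 88 h = 0.5 kW = 500 W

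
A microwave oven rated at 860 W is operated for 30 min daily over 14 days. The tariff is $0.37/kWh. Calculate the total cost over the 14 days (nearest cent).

Runtime = 30 min × 14 = 420 min = 7 h
Energy = 0.86 kW × 7 h = 6.02 kWh
Cost = 6.02 kWh × $0.37/kWh = $2.23

$2.23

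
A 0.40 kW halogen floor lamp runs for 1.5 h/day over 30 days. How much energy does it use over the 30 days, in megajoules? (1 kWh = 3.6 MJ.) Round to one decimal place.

Runtime = 1.5 h/day × 30 days = 45 h
Energy = 0.4 kW × 45 h = 18 kWh
= 18 × 3.6 MJ = 64.8 MJ

64.8 MJ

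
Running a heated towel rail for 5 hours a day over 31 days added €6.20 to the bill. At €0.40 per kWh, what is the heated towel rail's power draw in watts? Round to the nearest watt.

Energy = €6.20 ÷ €0.40/kWh = 15.5 kWh
Runtime = 5 h/day × 31 days = 155 h
Power = 15.5 kWh ÷ 155 h = 0.1 kW = 100 W

100 W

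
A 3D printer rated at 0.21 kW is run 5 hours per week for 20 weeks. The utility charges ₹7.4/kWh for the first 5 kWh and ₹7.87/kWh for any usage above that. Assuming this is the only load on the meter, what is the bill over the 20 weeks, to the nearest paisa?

₹162.92

Runtime = 5 h/week × 20 weeks = 100 h
Energy = 0.21 kW × 100 h = 21 kWh
Tier 1 (0–5 kWh): 5 × ₹7.4 = ₹37
Above 5 kWh: 16 × ₹7.87 = ₹125.92
Bill = ₹162.92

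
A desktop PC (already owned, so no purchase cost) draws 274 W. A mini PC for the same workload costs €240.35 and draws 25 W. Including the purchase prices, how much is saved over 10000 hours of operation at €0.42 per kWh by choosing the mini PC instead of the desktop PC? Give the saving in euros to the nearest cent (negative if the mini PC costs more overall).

desktop PC: €0.00 + (274/1000) kW × 10000 h × €0.42 = €0.00 + €1150.8 = €1150.8
mini PC: €240.35 + (25/1000) kW × 10000 h × €0.42 = €240.35 + €105 = €345.35
Saving = €1150.8 − €345.35 = €805.45

€805.45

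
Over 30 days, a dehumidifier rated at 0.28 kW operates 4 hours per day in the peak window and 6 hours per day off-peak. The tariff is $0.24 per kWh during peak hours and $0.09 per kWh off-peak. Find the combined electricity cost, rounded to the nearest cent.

$12.60

Peak energy = 0.28 kW × 4 h × 30 = 33.6 kWh
Off-peak energy = 0.28 kW × 6 h × 30 = 50.4 kWh
Cost = 33.6 × $0.24 + 50.4 × $0.09 = $8.064 + $4.536 = $12.60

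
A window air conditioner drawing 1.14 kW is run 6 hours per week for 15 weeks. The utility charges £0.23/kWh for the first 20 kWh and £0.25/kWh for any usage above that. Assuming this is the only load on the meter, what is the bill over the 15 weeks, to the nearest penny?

Runtime = 6 h/week × 15 weeks = 90 h
Energy = 1.14 kW × 90 h = 102.6 kWh
Tier 1 (0–20 kWh): 20 × £0.23 = £4.6
Above 20 kWh: 82.6 × £0.25 = £20.65
Bill = £25.25

£25.25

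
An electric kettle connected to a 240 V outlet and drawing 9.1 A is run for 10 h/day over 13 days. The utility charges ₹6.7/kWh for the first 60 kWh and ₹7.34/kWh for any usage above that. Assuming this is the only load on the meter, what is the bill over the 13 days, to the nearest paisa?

Power = 9.1 A × 240 V = 2184 W = 2.184 kW
Runtime = 10 h/day × 13 days = 130 h
Energy = 2.184 kW × 130 h = 283.92 kWh
Tier 1 (0–60 kWh): 60 × ₹6.7 = ₹402
Above 60 kWh: 223.92 × ₹7.34 = ₹1643.5728
Bill = ₹2045.57

₹2045.57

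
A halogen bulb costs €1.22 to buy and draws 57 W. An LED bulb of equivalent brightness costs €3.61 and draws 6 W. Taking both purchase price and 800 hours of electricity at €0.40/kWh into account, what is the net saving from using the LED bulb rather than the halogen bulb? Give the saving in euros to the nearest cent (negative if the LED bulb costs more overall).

€13.93

halogen bulb: €1.22 + (57/1000) kW × 800 h × €0.40 = €1.22 + €18.24 = €19.46
LED bulb: €3.61 + (6/1000) kW × 800 h × €0.40 = €3.61 + €1.92 = €5.53
Saving = €19.46 − €5.53 = €13.93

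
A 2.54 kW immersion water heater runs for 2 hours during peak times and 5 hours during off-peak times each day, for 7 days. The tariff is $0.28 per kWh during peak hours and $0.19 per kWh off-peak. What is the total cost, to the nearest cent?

Peak energy = 2.54 kW × 2 h × 7 = 35.56 kWh
Off-peak energy = 2.54 kW × 5 h × 7 = 88.9 kWh
Cost = 35.56 × $0.28 + 88.9 × $0.19 = $9.9568 + $16.891 = $26.85

$26.85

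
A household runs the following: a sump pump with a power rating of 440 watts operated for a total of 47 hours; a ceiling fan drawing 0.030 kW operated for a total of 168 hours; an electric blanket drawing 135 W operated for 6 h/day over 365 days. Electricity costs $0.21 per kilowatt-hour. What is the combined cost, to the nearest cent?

sump pump: 0.44 kW × 47 h = 20.68 kWh
ceiling fan: 0.03 kW × 168 h = 5.04 kWh
electric blanket: Runtime = 6 h/day × 365 days = 2190 h
electric blanket: 0.135 kW × 2190 h = 295.65 kWh
Total energy = 321.37 kWh
Cost = 321.37 × $0.21 = $67.49

$67.49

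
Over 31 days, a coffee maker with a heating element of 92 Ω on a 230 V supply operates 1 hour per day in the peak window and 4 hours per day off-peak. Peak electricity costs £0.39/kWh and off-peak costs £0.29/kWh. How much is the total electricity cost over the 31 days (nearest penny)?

Power = V²/R = 230²/92 = 575 W = 0.575 kW
Peak energy = 0.575 kW × 1 h × 31 = 17.825 kWh
Off-peak energy = 0.575 kW × 4 h × 31 = 71.3 kWh
Cost = 17.825 × £0.39 + 71.3 × £0.29 = £6.95175 + £20.677 = £27.63

£27.63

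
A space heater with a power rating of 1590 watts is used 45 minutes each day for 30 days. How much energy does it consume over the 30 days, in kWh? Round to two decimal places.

35.78 kWh

Runtime = 45 min × 30 = 1350 min = 22.5 h
Energy = 1.59 kW × 22.5 h = 35.775 kWh ≈ 35.78 kWh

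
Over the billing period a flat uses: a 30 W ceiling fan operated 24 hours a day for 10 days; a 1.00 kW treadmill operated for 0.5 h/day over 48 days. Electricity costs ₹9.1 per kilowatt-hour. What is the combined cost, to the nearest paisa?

ceiling fan: Runtime = 24 h × 10 = 240 h
ceiling fan: 0.03 kW × 240 h = 7.2 kWh
treadmill: Runtime = 0.5 h/day × 48 days = 24 h
treadmill: 1 kW × 24 h = 24 kWh
Total energy = 31.2 kWh
Cost = 31.2 × ₹9.1 = ₹283.92

₹283.92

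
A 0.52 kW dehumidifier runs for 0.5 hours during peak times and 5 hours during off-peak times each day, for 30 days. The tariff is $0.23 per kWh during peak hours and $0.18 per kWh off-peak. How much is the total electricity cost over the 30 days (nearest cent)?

$15.83

Peak energy = 0.52 kW × 0.5 h × 30 = 7.8 kWh
Off-peak energy = 0.52 kW × 5 h × 30 = 78 kWh
Cost = 7.8 × $0.23 + 78 × $0.18 = $1.794 + $14.04 = $15.83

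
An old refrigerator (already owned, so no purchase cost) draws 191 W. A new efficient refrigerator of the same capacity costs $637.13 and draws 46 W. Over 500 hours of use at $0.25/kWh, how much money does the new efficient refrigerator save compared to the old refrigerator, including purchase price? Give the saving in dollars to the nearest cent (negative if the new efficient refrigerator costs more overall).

old refrigerator: $0.00 + (191/1000) kW × 500 h × $0.25 = $0.00 + $23.875 = $23.875
new efficient refrigerator: $637.13 + (46/1000) kW × 500 h × $0.25 = $637.13 + $5.75 = $642.88
Saving = $23.875 − $642.88 = −$619.005 → -$619.01

-$619.01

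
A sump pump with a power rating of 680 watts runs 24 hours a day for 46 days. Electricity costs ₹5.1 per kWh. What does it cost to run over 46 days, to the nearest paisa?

₹3828.67

Runtime = 24 h × 46 = 1104 h
Energy = 0.68 kW × 1104 h = 750.72 kWh
Cost = 750.72 kWh × ₹5.1/kWh = ₹3828.67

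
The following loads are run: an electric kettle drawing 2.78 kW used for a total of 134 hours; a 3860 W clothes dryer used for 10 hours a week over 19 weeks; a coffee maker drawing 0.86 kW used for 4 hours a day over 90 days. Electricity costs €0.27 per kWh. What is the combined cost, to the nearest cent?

€382.19

electric kettle: 2.78 kW × 134 h = 372.52 kWh
clothes dryer: Runtime = 10 h/week × 19 weeks = 190 h
clothes dryer: 3.86 kW × 190 h = 733.4 kWh
coffee maker: Runtime = 4 h/day × 90 days = 360 h
coffee maker: 0.86 kW × 360 h = 309.6 kWh
Total energy = 1415.52 kWh
Cost = 1415.52 × €0.27 = €382.19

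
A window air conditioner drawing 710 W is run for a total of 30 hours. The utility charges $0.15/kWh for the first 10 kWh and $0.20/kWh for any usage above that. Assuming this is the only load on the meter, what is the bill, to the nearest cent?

Energy = 0.71 kW × 30 h = 21.3 kWh
Tier 1 (0–10 kWh): 10 × $0.15 = $1.5
Above 10 kWh: 11.3 × $0.20 = $2.26
Bill = $3.76

$3.76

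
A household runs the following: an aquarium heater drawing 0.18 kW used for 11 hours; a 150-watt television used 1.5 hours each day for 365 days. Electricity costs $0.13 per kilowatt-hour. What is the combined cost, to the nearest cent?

aquarium heater: 0.18 kW × 11 h = 1.98 kWh
television: Runtime = 1.5 h/day × 365 days = 547.5 h
television: 0.15 kW × 547.5 h = 82.125 kWh
Total energy = 84.105 kWh
Cost = 84.105 × $0.13 = $10.93

$10.93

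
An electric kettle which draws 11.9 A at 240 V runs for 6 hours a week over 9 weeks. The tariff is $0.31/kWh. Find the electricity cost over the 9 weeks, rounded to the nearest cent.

$47.81

Power = 11.9 A × 240 V = 2856 W = 2.856 kW
Runtime = 6 h/week × 9 weeks = 54 h
Energy = 2.856 kW × 54 h = 154.224 kWh
Cost = 154.224 kWh × $0.31/kWh = $47.81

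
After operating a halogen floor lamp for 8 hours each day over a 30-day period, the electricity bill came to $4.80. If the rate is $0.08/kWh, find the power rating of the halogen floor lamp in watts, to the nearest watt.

Energy = $4.80 ÷ $0.08/kWh = 60 kWh
Runtime = 8 h/day × 30 days = 240 h
Power = 60 kWh ÷ 240 h = 0.25 kW = 250 W

250 W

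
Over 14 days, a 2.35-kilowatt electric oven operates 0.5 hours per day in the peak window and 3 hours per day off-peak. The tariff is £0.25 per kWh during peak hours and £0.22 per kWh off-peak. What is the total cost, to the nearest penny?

£25.83

Peak energy = 2.35 kW × 0.5 h × 14 = 16.45 kWh
Off-peak energy = 2.35 kW × 3 h × 14 = 98.7 kWh
Cost = 16.45 × £0.25 + 98.7 × £0.22 = £4.1125 + £21.714 = £25.83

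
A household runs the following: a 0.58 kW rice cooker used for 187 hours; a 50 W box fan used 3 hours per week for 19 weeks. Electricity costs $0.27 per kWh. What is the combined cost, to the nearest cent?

$30.05

rice cooker: 0.58 kW × 187 h = 108.46 kWh
box fan: Runtime = 3 h/week × 19 weeks = 57 h
box fan: 0.05 kW × 57 h = 2.85 kWh
Total energy = 111.31 kWh
Cost = 111.31 × $0.27 = $30.05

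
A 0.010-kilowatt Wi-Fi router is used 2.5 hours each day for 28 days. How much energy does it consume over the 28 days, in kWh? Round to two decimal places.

Runtime = 2.5 h/day × 28 days = 70 h
Energy = 0.01 kW × 70 h = 0.7 kWh

0.70 kWh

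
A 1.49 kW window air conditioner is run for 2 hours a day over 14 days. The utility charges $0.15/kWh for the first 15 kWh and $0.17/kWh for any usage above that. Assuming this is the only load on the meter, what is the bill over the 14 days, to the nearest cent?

$6.79

Runtime = 2 h/day × 14 days = 28 h
Energy = 1.49 kW × 28 h = 41.72 kWh
Tier 1 (0–15 kWh): 15 × $0.15 = $2.25
Above 15 kWh: 26.72 × $0.17 = $4.5424
Bill = $6.79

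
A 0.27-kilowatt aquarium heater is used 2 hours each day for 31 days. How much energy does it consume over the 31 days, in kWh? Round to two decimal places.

Runtime = 2 h/day × 31 days = 62 h
Energy = 0.27 kW × 62 h = 16.74 kWh

16.74 kWh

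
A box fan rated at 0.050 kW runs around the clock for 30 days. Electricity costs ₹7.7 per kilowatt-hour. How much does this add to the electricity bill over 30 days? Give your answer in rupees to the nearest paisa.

Runtime = 24 h × 30 = 720 h
Energy = 0.05 kW × 720 h = 36 kWh
Cost = 36 kWh × ₹7.7/kWh = ₹277.20

₹277.20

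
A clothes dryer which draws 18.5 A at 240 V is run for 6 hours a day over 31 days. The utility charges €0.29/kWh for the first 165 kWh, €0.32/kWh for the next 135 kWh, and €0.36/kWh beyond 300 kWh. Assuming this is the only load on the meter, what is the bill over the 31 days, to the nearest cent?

€280.35

Power = 18.5 A × 240 V = 4440 W = 4.44 kW
Runtime = 6 h/day × 31 days = 186 h
Energy = 4.44 kW × 186 h = 825.84 kWh
Tier 1 (0–165 kWh): 165 × €0.29 = €47.85
Tier 2 (165–300 kWh): 135 × €0.32 = €43.2
Above 300 kWh: 525.84 × €0.36 = €189.3024
Bill = €280.35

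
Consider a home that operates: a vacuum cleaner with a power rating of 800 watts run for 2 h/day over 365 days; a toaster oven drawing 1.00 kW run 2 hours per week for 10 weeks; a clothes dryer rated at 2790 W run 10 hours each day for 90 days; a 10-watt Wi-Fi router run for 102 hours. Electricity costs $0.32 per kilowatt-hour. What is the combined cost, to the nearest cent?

$997.13

vacuum cleaner: Runtime = 2 h/day × 365 days = 730 h
vacuum cleaner: 0.8 kW × 730 h = 584 kWh
toaster oven: Runtime = 2 h/week × 10 weeks = 20 h
toaster oven: 1 kW × 20 h = 20 kWh
clothes dryer: Runtime = 10 h/day × 90 days = 900 h
clothes dryer: 2.79 kW × 900 h = 2511 kWh
Wi-Fi router: 0.01 kW × 102 h = 1.02 kWh
Total energy = 3116.02 kWh
Cost = 3116.02 × $0.32 = $997.13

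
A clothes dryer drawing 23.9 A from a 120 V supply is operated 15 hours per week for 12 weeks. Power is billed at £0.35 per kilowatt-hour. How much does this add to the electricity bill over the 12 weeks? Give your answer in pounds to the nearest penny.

£180.68

Power = 23.9 A × 120 V = 2868 W = 2.868 kW
Runtime = 15 h/week × 12 weeks = 180 h
Energy = 2.868 kW × 180 h = 516.24 kWh
Cost = 516.24 kWh × £0.35/kWh = £180.68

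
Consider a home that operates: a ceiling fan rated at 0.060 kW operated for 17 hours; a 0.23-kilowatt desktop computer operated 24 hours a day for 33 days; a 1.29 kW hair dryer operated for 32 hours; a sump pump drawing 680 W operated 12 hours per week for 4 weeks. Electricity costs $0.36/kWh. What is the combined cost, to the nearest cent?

$92.56

ceiling fan: 0.06 kW × 17 h = 1.02 kWh
desktop computer: Runtime = 24 h × 33 = 792 h
desktop computer: 0.23 kW × 792 h = 182.16 kWh
hair dryer: 1.29 kW × 32 h = 41.28 kWh
sump pump: Runtime = 12 h/week × 4 weeks = 48 h
sump pump: 0.68 kW × 48 h = 32.64 kWh
Total energy = 257.1 kWh
Cost = 257.1 × $0.36 = $92.56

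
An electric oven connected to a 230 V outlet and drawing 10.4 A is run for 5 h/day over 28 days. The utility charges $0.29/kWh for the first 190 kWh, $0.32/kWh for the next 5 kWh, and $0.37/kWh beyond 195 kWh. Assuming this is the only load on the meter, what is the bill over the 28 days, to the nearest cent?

Power = 10.4 A × 230 V = 2392 W = 2.392 kW
Runtime = 5 h/day × 28 days = 140 h
Energy = 2.392 kW × 140 h = 334.88 kWh
Tier 1 (0–190 kWh): 190 × $0.29 = $55.1
Tier 2 (190–195 kWh): 5 × $0.32 = $1.6
Above 195 kWh: 139.88 × $0.37 = $51.7556
Bill = $108.46

$108.46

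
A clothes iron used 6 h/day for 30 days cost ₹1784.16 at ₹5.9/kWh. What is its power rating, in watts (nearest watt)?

1680 W

Energy = ₹1784.16 ÷ ₹5.9/kWh = 302.4 kWh
Runtime = 6 h/day × 30 days = 180 h
Power = 302.4 kWh ÷ 180 h = 1.68 kW = 1680 W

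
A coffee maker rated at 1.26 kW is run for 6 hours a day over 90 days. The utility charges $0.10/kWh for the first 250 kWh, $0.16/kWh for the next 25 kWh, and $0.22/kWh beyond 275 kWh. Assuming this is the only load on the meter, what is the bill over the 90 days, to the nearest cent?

$118.19

Runtime = 6 h/day × 90 days = 540 h
Energy = 1.26 kW × 540 h = 680.4 kWh
Tier 1 (0–250 kWh): 250 × $0.10 = $25
Tier 2 (250–275 kWh): 25 × $0.16 = $4
Above 275 kWh: 405.4 × $0.22 = $89.188
Bill = $118.19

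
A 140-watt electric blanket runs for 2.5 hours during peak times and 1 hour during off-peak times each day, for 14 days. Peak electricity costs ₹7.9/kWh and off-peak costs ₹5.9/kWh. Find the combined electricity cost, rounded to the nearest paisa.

Peak energy = 0.14 kW × 2.5 h × 14 = 4.9 kWh
Off-peak energy = 0.14 kW × 1 h × 14 = 1.96 kWh
Cost = 4.9 × ₹7.9 + 1.96 × ₹5.9 = ₹38.71 + ₹11.564 = ₹50.27

₹50.27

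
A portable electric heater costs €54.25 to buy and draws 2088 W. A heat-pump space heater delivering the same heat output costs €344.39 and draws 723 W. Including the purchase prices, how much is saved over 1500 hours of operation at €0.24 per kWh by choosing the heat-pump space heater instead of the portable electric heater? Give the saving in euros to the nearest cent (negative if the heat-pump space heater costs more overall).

portable electric heater: €54.25 + (2088/1000) kW × 1500 h × €0.24 = €54.25 + €751.68 = €805.93
heat-pump space heater: €344.39 + (723/1000) kW × 1500 h × €0.24 = €344.39 + €260.28 = €604.67
Saving = €805.93 − €604.67 = €201.26

€201.26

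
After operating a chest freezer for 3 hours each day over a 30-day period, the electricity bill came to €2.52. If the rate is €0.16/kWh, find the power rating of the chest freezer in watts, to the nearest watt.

175 W

Energy = €2.52 ÷ €0.16/kWh = 15.75 kWh
Runtime = 3 h/day × 30 days = 90 h
Power = 15.75 kWh ÷ 90 h = 0.175 kW = 175 W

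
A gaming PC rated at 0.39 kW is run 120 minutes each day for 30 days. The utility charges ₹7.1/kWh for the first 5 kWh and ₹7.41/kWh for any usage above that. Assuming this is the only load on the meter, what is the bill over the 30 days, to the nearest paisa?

Runtime = 120 min × 30 = 3600 min = 60 h
Energy = 0.39 kW × 60 h = 23.4 kWh
Tier 1 (0–5 kWh): 5 × ₹7.1 = ₹35.5
Above 5 kWh: 18.4 × ₹7.41 = ₹136.344
Bill = ₹171.84

₹171.84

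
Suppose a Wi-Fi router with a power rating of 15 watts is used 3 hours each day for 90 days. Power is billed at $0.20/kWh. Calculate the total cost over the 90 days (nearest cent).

$0.81

Runtime = 3 h/day × 90 days = 270 h
Energy = 0.015 kW × 270 h = 4.05 kWh
Cost = 4.05 kWh × $0.20/kWh = $0.81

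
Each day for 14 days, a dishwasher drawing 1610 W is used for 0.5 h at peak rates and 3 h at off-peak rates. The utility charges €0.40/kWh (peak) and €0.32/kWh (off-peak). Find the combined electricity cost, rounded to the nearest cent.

€26.15

Peak energy = 1.61 kW × 0.5 h × 14 = 11.27 kWh
Off-peak energy = 1.61 kW × 3 h × 14 = 67.62 kWh
Cost = 11.27 × €0.40 + 67.62 × €0.32 = €4.508 + €21.6384 = €26.15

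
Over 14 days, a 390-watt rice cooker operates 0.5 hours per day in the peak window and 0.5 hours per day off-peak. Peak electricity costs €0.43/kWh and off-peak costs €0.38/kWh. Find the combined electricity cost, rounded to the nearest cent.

€2.21

Peak energy = 0.39 kW × 0.5 h × 14 = 2.73 kWh
Off-peak energy = 0.39 kW × 0.5 h × 14 = 2.73 kWh
Cost = 2.73 × €0.43 + 2.73 × €0.38 = €1.1739 + €1.0374 = €2.21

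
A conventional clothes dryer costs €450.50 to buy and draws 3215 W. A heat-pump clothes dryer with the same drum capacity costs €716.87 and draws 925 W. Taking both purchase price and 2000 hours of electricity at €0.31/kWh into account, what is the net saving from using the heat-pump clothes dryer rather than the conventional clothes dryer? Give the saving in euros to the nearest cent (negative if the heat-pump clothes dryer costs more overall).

conventional clothes dryer: €450.50 + (3215/1000) kW × 2000 h × €0.31 = €450.50 + €1993.3 = €2443.8
heat-pump clothes dryer: €716.87 + (925/1000) kW × 2000 h × €0.31 = €716.87 + €573.5 = €1290.37
Saving = €2443.8 − €1290.37 = €1153.43

€1153.43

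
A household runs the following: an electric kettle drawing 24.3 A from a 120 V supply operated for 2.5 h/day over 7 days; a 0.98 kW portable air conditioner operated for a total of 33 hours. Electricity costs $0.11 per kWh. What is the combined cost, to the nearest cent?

$9.17

electric kettle: Power = 24.3 A × 120 V = 2916 W = 2.916 kW
electric kettle: Runtime = 2.5 h/day × 7 days = 17.5 h
electric kettle: 2.916 kW × 17.5 h = 51.03 kWh
portable air conditioner: 0.98 kW × 33 h = 32.34 kWh
Total energy = 83.37 kWh
Cost = 83.37 × $0.11 = $9.17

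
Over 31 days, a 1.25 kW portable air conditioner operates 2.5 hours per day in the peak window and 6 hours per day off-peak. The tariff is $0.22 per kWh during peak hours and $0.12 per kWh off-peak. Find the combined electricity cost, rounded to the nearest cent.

Peak energy = 1.25 kW × 2.5 h × 31 = 96.875 kWh
Off-peak energy = 1.25 kW × 6 h × 31 = 232.5 kWh
Cost = 96.875 × $0.22 + 232.5 × $0.12 = $21.3125 + $27.9 = $49.21

$49.21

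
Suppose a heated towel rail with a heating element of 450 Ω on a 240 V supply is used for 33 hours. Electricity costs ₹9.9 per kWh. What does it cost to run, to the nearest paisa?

Power = V²/R = 240²/450 = 128 W = 0.128 kW
Energy = 0.128 kW × 33 h = 4.224 kWh
Cost = 4.224 kWh × ₹9.9/kWh = ₹41.82

₹41.82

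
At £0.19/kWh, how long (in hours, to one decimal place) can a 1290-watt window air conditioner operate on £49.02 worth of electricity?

Energy available = £49.02 ÷ £0.19/kWh = 258 kWh
Hours = 258 kWh ÷ 1.29 kW = 200.0 h

200.0 h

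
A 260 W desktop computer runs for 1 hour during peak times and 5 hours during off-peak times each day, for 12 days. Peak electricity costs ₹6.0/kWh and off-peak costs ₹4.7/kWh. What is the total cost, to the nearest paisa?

₹92.04

Peak energy = 0.26 kW × 1 h × 12 = 3.12 kWh
Off-peak energy = 0.26 kW × 5 h × 12 = 15.6 kWh
Cost = 3.12 × ₹6.0 + 15.6 × ₹4.7 = ₹18.72 + ₹73.32 = ₹92.04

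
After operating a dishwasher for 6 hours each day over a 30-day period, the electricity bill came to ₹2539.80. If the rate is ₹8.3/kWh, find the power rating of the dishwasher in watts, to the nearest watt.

Energy = ₹2539.80 ÷ ₹8.3/kWh = 306 kWh
Runtime = 6 h/day × 30 days = 180 h
Power = 306 kWh ÷ 180 h = 1.7 kW = 1700 W

1700 W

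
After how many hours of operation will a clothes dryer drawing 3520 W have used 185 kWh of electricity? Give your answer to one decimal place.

Hours = 185 kWh ÷ 3.52 kW = 52.6 h

52.6 h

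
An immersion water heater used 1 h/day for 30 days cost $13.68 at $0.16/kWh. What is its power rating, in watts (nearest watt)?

2850 W

Energy = $13.68 ÷ $0.16/kWh = 85.5 kWh
Runtime = 1 h/day × 30 days = 30 h
Power = 85.5 kWh ÷ 30 h = 2.85 kW = 2850 W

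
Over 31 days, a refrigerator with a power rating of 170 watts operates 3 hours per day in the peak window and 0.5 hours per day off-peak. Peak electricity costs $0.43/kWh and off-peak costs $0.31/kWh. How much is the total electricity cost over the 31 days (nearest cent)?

$7.62

Peak energy = 0.17 kW × 3 h × 31 = 15.81 kWh
Off-peak energy = 0.17 kW × 0.5 h × 31 = 2.635 kWh
Cost = 15.81 × $0.43 + 2.635 × $0.31 = $6.7983 + $0.81685 = $7.62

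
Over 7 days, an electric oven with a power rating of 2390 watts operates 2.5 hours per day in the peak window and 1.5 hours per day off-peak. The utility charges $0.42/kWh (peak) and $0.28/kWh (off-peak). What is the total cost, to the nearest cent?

Peak energy = 2.39 kW × 2.5 h × 7 = 41.825 kWh
Off-peak energy = 2.39 kW × 1.5 h × 7 = 25.095 kWh
Cost = 41.825 × $0.42 + 25.095 × $0.28 = $17.5665 + $7.0266 = $24.59

$24.59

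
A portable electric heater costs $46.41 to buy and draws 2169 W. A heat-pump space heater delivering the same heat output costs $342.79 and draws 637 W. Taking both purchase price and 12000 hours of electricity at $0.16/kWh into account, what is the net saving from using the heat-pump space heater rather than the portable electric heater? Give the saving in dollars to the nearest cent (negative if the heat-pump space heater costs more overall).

$2645.06

portable electric heater: $46.41 + (2169/1000) kW × 12000 h × $0.16 = $46.41 + $4164.48 = $4210.89
heat-pump space heater: $342.79 + (637/1000) kW × 12000 h × $0.16 = $342.79 + $1223.04 = $1565.83
Saving = $4210.89 − $1565.83 = $2645.06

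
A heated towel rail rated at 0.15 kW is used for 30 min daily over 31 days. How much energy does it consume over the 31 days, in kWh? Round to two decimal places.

Runtime = 30 min × 31 = 930 min = 15.5 h
Energy = 0.15 kW × 15.5 h = 2.325 kWh ≈ 2.33 kWh

2.33 kWh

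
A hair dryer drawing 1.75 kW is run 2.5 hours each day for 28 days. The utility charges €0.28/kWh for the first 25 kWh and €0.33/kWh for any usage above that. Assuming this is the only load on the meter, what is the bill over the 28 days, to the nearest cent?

€39.18

Runtime = 2.5 h/day × 28 days = 70 h
Energy = 1.75 kW × 70 h = 122.5 kWh
Tier 1 (0–25 kWh): 25 × €0.28 = €7
Above 25 kWh: 97.5 × €0.33 = €32.175
Bill = €39.18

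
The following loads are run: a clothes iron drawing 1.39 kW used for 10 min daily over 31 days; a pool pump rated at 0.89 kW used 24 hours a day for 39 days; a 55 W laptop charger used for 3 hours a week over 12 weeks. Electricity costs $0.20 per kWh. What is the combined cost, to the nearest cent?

clothes iron: Runtime = 10 min × 31 = 310 min = 5.166666… h
clothes iron: 1.39 kW × 5.166666… h = 7.181666… kWh
pool pump: Runtime = 24 h × 39 = 936 h
pool pump: 0.89 kW × 936 h = 833.04 kWh
laptop charger: Runtime = 3 h/week × 12 weeks = 36 h
laptop charger: 0.055 kW × 36 h = 1.98 kWh
Total energy = 842.201666… kWh
Cost = 842.201666… × $0.20 = $168.44

$168.44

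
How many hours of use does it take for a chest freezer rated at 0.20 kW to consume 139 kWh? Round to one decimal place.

Hours = 139 kWh ÷ 0.2 kW = 695.0 h

695.0 h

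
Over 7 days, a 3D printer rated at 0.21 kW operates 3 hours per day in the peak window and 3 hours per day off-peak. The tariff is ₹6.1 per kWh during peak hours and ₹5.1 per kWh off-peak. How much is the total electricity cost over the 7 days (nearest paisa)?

₹49.39

Peak energy = 0.21 kW × 3 h × 7 = 4.41 kWh
Off-peak energy = 0.21 kW × 3 h × 7 = 4.41 kWh
Cost = 4.41 × ₹6.1 + 4.41 × ₹5.1 = ₹26.901 + ₹22.491 = ₹49.39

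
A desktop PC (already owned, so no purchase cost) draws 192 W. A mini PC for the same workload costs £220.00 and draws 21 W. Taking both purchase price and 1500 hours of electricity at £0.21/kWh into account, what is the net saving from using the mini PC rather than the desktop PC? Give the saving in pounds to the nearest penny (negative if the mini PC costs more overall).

desktop PC: £0.00 + (192/1000) kW × 1500 h × £0.21 = £0.00 + £60.48 = £60.48
mini PC: £220.00 + (21/1000) kW × 1500 h × £0.21 = £220.00 + £6.615 = £226.615
Saving = £60.48 − £226.615 = −£166.135 → -£166.14

-£166.14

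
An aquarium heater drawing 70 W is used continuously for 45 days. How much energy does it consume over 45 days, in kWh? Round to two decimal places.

Runtime = 24 h × 45 = 1080 h
Energy = 0.07 kW × 1080 h = 75.6 kWh

75.60 kWh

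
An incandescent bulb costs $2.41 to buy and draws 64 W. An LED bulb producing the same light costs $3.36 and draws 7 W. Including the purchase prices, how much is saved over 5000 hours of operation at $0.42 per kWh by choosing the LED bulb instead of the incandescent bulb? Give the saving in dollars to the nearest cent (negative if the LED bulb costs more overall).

$118.75

incandescent bulb: $2.41 + (64/1000) kW × 5000 h × $0.42 = $2.41 + $134.4 = $136.81
LED bulb: $3.36 + (7/1000) kW × 5000 h × $0.42 = $3.36 + $14.7 = $18.06
Saving = $136.81 − $18.06 = $118.75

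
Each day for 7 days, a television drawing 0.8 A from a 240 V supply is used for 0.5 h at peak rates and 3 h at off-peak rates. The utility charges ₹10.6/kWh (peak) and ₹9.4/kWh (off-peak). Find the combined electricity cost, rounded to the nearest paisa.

₹45.02

Power = 0.8 A × 240 V = 192 W = 0.192 kW
Peak energy = 0.192 kW × 0.5 h × 7 = 0.672 kWh
Off-peak energy = 0.192 kW × 3 h × 7 = 4.032 kWh
Cost = 0.672 × ₹10.6 + 4.032 × ₹9.4 = ₹7.1232 + ₹37.9008 = ₹45.02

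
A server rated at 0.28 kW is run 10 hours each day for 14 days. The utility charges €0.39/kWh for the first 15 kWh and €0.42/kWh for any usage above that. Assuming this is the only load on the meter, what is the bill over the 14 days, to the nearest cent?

€16.01

Runtime = 10 h/day × 14 days = 140 h
Energy = 0.28 kW × 140 h = 39.2 kWh
Tier 1 (0–15 kWh): 15 × €0.39 = €5.85
Above 15 kWh: 24.2 × €0.42 = €10.164
Bill = €16.01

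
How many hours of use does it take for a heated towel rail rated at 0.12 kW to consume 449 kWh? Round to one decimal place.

3741.7 h

Hours = 449 kWh ÷ 0.12 kW = 3741.7 h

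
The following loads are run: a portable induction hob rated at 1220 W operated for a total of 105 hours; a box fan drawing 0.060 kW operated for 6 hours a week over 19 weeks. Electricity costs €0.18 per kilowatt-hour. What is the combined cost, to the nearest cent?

portable induction hob: 1.22 kW × 105 h = 128.1 kWh
box fan: Runtime = 6 h/week × 19 weeks = 114 h
box fan: 0.06 kW × 114 h = 6.84 kWh
Total energy = 134.94 kWh
Cost = 134.94 × €0.18 = €24.29

€24.29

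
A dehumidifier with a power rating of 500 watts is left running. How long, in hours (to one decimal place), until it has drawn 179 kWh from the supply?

Hours = 179 kWh ÷ 0.5 kW = 358.0 h

358.0 h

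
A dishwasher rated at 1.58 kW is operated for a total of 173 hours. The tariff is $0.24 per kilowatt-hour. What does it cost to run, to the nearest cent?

Energy = 1.58 kW × 173 h = 273.34 kWh
Cost = 273.34 kWh × $0.24/kWh = $65.60

$65.60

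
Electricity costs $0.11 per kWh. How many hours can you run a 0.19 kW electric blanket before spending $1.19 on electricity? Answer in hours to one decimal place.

Energy available = $1.19 ÷ $0.11/kWh = 10.8182 kWh
Hours = 10.8182 kWh ÷ 0.19 kW = 56.9 h

56.9 h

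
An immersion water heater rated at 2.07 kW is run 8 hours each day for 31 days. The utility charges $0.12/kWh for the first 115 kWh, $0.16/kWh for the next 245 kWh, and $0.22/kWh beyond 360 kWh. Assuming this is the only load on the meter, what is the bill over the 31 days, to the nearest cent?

Runtime = 8 h/day × 31 days = 248 h
Energy = 2.07 kW × 248 h = 513.36 kWh
Tier 1 (0–115 kWh): 115 × $0.12 = $13.8
Tier 2 (115–360 kWh): 245 × $0.16 = $39.2
Above 360 kWh: 153.36 × $0.22 = $33.7392
Bill = $86.74

$86.74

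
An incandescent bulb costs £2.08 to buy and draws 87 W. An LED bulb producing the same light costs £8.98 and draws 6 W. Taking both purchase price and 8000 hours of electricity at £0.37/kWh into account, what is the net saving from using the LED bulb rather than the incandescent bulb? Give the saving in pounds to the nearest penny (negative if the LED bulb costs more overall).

£232.86

incandescent bulb: £2.08 + (87/1000) kW × 8000 h × £0.37 = £2.08 + £257.52 = £259.6
LED bulb: £8.98 + (6/1000) kW × 8000 h × £0.37 = £8.98 + £17.76 = £26.74
Saving = £259.6 − £26.74 = £232.86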